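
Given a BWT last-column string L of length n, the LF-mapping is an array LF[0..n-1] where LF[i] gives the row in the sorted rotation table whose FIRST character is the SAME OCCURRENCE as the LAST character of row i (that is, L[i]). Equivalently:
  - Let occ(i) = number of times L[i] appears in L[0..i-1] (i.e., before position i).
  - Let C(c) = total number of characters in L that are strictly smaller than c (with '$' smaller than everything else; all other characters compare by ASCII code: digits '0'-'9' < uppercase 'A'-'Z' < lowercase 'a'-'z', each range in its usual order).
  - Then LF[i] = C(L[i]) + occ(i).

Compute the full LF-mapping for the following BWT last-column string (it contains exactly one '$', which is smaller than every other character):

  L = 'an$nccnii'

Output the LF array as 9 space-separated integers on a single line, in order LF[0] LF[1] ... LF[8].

Char counts: '$':1, 'a':1, 'c':2, 'i':2, 'n':3
C (first-col start): C('$')=0, C('a')=1, C('c')=2, C('i')=4, C('n')=6
L[0]='a': occ=0, LF[0]=C('a')+0=1+0=1
L[1]='n': occ=0, LF[1]=C('n')+0=6+0=6
L[2]='$': occ=0, LF[2]=C('$')+0=0+0=0
L[3]='n': occ=1, LF[3]=C('n')+1=6+1=7
L[4]='c': occ=0, LF[4]=C('c')+0=2+0=2
L[5]='c': occ=1, LF[5]=C('c')+1=2+1=3
L[6]='n': occ=2, LF[6]=C('n')+2=6+2=8
L[7]='i': occ=0, LF[7]=C('i')+0=4+0=4
L[8]='i': occ=1, LF[8]=C('i')+1=4+1=5

Answer: 1 6 0 7 2 3 8 4 5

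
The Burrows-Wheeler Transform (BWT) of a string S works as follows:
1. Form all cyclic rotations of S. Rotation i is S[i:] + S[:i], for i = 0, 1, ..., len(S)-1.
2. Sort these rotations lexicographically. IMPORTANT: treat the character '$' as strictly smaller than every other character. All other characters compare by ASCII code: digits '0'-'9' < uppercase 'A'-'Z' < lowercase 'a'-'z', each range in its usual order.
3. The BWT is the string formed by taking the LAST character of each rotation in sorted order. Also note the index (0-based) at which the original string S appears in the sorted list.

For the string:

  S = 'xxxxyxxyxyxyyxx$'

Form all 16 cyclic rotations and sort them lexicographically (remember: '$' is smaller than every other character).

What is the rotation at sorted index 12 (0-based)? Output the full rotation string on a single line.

Answer: yxxyxyxyyxx$xxxx

Derivation:
All 16 rotations (rotation i = S[i:]+S[:i]):
  rot[0] = xxxxyxxyxyxyyxx$
  rot[1] = xxxyxxyxyxyyxx$x
  rot[2] = xxyxxyxyxyyxx$xx
  rot[3] = xyxxyxyxyyxx$xxx
  rot[4] = yxxyxyxyyxx$xxxx
  rot[5] = xxyxyxyyxx$xxxxy
  rot[6] = xyxyxyyxx$xxxxyx
  rot[7] = yxyxyyxx$xxxxyxx
  rot[8] = xyxyyxx$xxxxyxxy
  rot[9] = yxyyxx$xxxxyxxyx
  rot[10] = xyyxx$xxxxyxxyxy
  rot[11] = yyxx$xxxxyxxyxyx
  rot[12] = yxx$xxxxyxxyxyxy
  rot[13] = xx$xxxxyxxyxyxyy
  rot[14] = x$xxxxyxxyxyxyyx
  rot[15] = $xxxxyxxyxyxyyxx
Sorted (with $ < everything):
  sorted[0] = $xxxxyxxyxyxyyxx
  sorted[1] = x$xxxxyxxyxyxyyx
  sorted[2] = xx$xxxxyxxyxyxyy
  sorted[3] = xxxxyxxyxyxyyxx$
  sorted[4] = xxxyxxyxyxyyxx$x
  sorted[5] = xxyxxyxyxyyxx$xx
  sorted[6] = xxyxyxyyxx$xxxxy
  sorted[7] = xyxxyxyxyyxx$xxx
  sorted[8] = xyxyxyyxx$xxxxyx
  sorted[9] = xyxyyxx$xxxxyxxy
  sorted[10] = xyyxx$xxxxyxxyxy
  sorted[11] = yxx$xxxxyxxyxyxy
  sorted[12] = yxxyxyxyyxx$xxxx
  sorted[13] = yxyxyyxx$xxxxyxx
  sorted[14] = yxyyxx$xxxxyxxyx
  sorted[15] = yyxx$xxxxyxxyxyx
sorted[12] = yxxyxyxyyxx$xxxx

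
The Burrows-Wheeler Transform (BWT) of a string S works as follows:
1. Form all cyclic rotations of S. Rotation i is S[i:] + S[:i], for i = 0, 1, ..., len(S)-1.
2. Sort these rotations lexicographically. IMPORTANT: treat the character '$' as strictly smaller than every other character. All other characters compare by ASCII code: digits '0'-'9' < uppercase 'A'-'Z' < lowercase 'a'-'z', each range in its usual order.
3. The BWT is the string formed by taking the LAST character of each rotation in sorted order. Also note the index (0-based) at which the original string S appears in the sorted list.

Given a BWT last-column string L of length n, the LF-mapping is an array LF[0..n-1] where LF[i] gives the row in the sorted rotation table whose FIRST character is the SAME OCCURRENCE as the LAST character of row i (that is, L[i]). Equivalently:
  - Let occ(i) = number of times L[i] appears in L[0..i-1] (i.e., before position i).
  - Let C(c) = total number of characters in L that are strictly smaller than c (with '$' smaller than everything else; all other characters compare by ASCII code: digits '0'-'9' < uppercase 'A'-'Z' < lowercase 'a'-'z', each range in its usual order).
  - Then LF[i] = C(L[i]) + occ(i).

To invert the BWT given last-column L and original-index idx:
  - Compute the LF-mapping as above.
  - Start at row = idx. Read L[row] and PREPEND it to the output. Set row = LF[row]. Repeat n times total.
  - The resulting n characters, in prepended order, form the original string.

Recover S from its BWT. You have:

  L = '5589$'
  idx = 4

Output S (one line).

Answer: 9855$

Derivation:
LF mapping: 1 2 3 4 0
Walk LF starting at row 4, prepending L[row]:
  step 1: row=4, L[4]='$', prepend. Next row=LF[4]=0
  step 2: row=0, L[0]='5', prepend. Next row=LF[0]=1
  step 3: row=1, L[1]='5', prepend. Next row=LF[1]=2
  step 4: row=2, L[2]='8', prepend. Next row=LF[2]=3
  step 5: row=3, L[3]='9', prepend. Next row=LF[3]=4
Reversed output: 9855$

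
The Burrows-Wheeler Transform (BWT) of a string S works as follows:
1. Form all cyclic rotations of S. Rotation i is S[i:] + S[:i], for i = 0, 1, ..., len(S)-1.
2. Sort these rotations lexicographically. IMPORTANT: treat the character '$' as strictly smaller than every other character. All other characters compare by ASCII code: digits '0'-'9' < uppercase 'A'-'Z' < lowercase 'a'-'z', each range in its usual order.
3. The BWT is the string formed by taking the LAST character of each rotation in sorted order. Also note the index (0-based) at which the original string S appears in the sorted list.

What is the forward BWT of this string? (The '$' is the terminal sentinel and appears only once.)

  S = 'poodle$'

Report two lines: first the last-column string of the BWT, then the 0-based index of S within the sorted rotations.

All 7 rotations (rotation i = S[i:]+S[:i]):
  rot[0] = poodle$
  rot[1] = oodle$p
  rot[2] = odle$po
  rot[3] = dle$poo
  rot[4] = le$pood
  rot[5] = e$poodl
  rot[6] = $poodle
Sorted (with $ < everything):
  sorted[0] = $poodle  (last char: 'e')
  sorted[1] = dle$poo  (last char: 'o')
  sorted[2] = e$poodl  (last char: 'l')
  sorted[3] = le$pood  (last char: 'd')
  sorted[4] = odle$po  (last char: 'o')
  sorted[5] = oodle$p  (last char: 'p')
  sorted[6] = poodle$  (last char: '$')
Last column: eoldop$
Original string S is at sorted index 6

Answer: eoldop$
6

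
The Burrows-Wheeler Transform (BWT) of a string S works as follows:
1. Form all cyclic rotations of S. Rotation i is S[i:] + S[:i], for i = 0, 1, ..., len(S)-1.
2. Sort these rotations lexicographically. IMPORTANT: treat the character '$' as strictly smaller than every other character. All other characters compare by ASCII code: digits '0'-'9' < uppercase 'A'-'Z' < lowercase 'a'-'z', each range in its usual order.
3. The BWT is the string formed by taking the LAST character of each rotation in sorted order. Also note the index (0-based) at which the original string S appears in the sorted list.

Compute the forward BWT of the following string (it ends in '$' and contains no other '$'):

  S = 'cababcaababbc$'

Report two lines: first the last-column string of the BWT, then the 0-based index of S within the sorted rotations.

All 14 rotations (rotation i = S[i:]+S[:i]):
  rot[0] = cababcaababbc$
  rot[1] = ababcaababbc$c
  rot[2] = babcaababbc$ca
  rot[3] = abcaababbc$cab
  rot[4] = bcaababbc$caba
  rot[5] = caababbc$cabab
  rot[6] = aababbc$cababc
  rot[7] = ababbc$cababca
  rot[8] = babbc$cababcaa
  rot[9] = abbc$cababcaab
  rot[10] = bbc$cababcaaba
  rot[11] = bc$cababcaabab
  rot[12] = c$cababcaababb
  rot[13] = $cababcaababbc
Sorted (with $ < everything):
  sorted[0] = $cababcaababbc  (last char: 'c')
  sorted[1] = aababbc$cababc  (last char: 'c')
  sorted[2] = ababbc$cababca  (last char: 'a')
  sorted[3] = ababcaababbc$c  (last char: 'c')
  sorted[4] = abbc$cababcaab  (last char: 'b')
  sorted[5] = abcaababbc$cab  (last char: 'b')
  sorted[6] = babbc$cababcaa  (last char: 'a')
  sorted[7] = babcaababbc$ca  (last char: 'a')
  sorted[8] = bbc$cababcaaba  (last char: 'a')
  sorted[9] = bc$cababcaabab  (last char: 'b')
  sorted[10] = bcaababbc$caba  (last char: 'a')
  sorted[11] = c$cababcaababb  (last char: 'b')
  sorted[12] = caababbc$cabab  (last char: 'b')
  sorted[13] = cababcaababbc$  (last char: '$')
Last column: ccacbbaaababb$
Original string S is at sorted index 13

Answer: ccacbbaaababb$
13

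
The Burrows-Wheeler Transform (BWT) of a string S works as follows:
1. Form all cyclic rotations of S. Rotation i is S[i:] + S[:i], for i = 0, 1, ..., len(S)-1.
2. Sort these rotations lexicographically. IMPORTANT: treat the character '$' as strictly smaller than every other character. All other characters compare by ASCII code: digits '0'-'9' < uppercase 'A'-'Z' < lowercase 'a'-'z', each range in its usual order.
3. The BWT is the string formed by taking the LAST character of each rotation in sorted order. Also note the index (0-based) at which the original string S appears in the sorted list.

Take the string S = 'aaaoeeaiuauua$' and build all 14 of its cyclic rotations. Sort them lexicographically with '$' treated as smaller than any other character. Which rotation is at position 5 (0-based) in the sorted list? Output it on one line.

All 14 rotations (rotation i = S[i:]+S[:i]):
  rot[0] = aaaoeeaiuauua$
  rot[1] = aaoeeaiuauua$a
  rot[2] = aoeeaiuauua$aa
  rot[3] = oeeaiuauua$aaa
  rot[4] = eeaiuauua$aaao
  rot[5] = eaiuauua$aaaoe
  rot[6] = aiuauua$aaaoee
  rot[7] = iuauua$aaaoeea
  rot[8] = uauua$aaaoeeai
  rot[9] = auua$aaaoeeaiu
  rot[10] = uua$aaaoeeaiua
  rot[11] = ua$aaaoeeaiuau
  rot[12] = a$aaaoeeaiuauu
  rot[13] = $aaaoeeaiuauua
Sorted (with $ < everything):
  sorted[0] = $aaaoeeaiuauua
  sorted[1] = a$aaaoeeaiuauu
  sorted[2] = aaaoeeaiuauua$
  sorted[3] = aaoeeaiuauua$a
  sorted[4] = aiuauua$aaaoee
  sorted[5] = aoeeaiuauua$aa
  sorted[6] = auua$aaaoeeaiu
  sorted[7] = eaiuauua$aaaoe
  sorted[8] = eeaiuauua$aaao
  sorted[9] = iuauua$aaaoeea
  sorted[10] = oeeaiuauua$aaa
  sorted[11] = ua$aaaoeeaiuau
  sorted[12] = uauua$aaaoeeai
  sorted[13] = uua$aaaoeeaiua
sorted[5] = aoeeaiuauua$aa

Answer: aoeeaiuauua$aa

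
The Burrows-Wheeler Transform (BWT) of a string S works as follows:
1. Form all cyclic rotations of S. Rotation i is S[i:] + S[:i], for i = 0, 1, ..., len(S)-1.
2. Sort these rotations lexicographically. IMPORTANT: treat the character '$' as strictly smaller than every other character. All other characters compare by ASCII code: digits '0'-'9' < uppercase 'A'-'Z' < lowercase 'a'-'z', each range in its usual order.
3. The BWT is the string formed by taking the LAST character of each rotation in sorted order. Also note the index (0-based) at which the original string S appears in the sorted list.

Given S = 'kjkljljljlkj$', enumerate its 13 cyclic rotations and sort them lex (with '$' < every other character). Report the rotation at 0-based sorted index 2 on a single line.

All 13 rotations (rotation i = S[i:]+S[:i]):
  rot[0] = kjkljljljlkj$
  rot[1] = jkljljljlkj$k
  rot[2] = kljljljlkj$kj
  rot[3] = ljljljlkj$kjk
  rot[4] = jljljlkj$kjkl
  rot[5] = ljljlkj$kjklj
  rot[6] = jljlkj$kjkljl
  rot[7] = ljlkj$kjkljlj
  rot[8] = jlkj$kjkljljl
  rot[9] = lkj$kjkljljlj
  rot[10] = kj$kjkljljljl
  rot[11] = j$kjkljljljlk
  rot[12] = $kjkljljljlkj
Sorted (with $ < everything):
  sorted[0] = $kjkljljljlkj
  sorted[1] = j$kjkljljljlk
  sorted[2] = jkljljljlkj$k
  sorted[3] = jljljlkj$kjkl
  sorted[4] = jljlkj$kjkljl
  sorted[5] = jlkj$kjkljljl
  sorted[6] = kj$kjkljljljl
  sorted[7] = kjkljljljlkj$
  sorted[8] = kljljljlkj$kj
  sorted[9] = ljljljlkj$kjk
  sorted[10] = ljljlkj$kjklj
  sorted[11] = ljlkj$kjkljlj
  sorted[12] = lkj$kjkljljlj
sorted[2] = jkljljljlkj$k

Answer: jkljljljlkj$k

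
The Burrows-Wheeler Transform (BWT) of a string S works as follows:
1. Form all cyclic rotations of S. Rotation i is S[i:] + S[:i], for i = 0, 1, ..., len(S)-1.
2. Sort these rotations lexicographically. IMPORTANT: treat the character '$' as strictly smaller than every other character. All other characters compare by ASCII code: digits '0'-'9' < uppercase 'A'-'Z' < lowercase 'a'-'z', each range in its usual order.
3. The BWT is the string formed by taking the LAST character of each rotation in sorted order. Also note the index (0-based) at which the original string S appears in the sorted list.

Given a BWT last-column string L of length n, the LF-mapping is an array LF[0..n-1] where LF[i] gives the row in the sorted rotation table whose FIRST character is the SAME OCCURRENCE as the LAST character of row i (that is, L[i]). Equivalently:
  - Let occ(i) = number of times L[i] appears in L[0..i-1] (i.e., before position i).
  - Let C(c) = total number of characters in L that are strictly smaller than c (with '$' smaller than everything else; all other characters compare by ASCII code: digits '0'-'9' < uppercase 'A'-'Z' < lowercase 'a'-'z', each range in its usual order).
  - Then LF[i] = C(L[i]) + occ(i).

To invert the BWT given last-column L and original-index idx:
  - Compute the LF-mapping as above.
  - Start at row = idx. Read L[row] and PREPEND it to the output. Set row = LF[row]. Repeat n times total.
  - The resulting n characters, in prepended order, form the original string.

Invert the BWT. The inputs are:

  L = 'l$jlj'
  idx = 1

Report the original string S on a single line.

Answer: jjll$

Derivation:
LF mapping: 3 0 1 4 2
Walk LF starting at row 1, prepending L[row]:
  step 1: row=1, L[1]='$', prepend. Next row=LF[1]=0
  step 2: row=0, L[0]='l', prepend. Next row=LF[0]=3
  step 3: row=3, L[3]='l', prepend. Next row=LF[3]=4
  step 4: row=4, L[4]='j', prepend. Next row=LF[4]=2
  step 5: row=2, L[2]='j', prepend. Next row=LF[2]=1
Reversed output: jjll$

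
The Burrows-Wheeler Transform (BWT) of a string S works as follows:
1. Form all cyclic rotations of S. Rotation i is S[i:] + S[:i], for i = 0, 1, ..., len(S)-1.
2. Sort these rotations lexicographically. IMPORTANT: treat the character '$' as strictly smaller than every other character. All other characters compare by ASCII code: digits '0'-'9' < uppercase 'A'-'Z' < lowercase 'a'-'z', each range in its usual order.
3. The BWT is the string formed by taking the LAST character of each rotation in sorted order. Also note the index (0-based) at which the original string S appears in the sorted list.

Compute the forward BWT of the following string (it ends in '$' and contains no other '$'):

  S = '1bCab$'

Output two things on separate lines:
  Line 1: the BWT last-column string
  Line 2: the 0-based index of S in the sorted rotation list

Answer: b$bCa1
1

Derivation:
All 6 rotations (rotation i = S[i:]+S[:i]):
  rot[0] = 1bCab$
  rot[1] = bCab$1
  rot[2] = Cab$1b
  rot[3] = ab$1bC
  rot[4] = b$1bCa
  rot[5] = $1bCab
Sorted (with $ < everything):
  sorted[0] = $1bCab  (last char: 'b')
  sorted[1] = 1bCab$  (last char: '$')
  sorted[2] = Cab$1b  (last char: 'b')
  sorted[3] = ab$1bC  (last char: 'C')
  sorted[4] = b$1bCa  (last char: 'a')
  sorted[5] = bCab$1  (last char: '1')
Last column: b$bCa1
Original string S is at sorted index 1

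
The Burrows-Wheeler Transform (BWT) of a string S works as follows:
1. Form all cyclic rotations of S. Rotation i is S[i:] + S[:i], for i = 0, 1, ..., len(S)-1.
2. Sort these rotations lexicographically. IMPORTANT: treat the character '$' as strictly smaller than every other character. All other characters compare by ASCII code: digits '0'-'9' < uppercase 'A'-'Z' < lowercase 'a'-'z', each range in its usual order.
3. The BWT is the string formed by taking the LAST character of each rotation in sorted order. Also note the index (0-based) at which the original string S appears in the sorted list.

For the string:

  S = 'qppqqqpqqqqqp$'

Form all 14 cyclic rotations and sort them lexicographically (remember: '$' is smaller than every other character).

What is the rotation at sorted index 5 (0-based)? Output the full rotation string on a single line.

Answer: qp$qppqqqpqqqq

Derivation:
All 14 rotations (rotation i = S[i:]+S[:i]):
  rot[0] = qppqqqpqqqqqp$
  rot[1] = ppqqqpqqqqqp$q
  rot[2] = pqqqpqqqqqp$qp
  rot[3] = qqqpqqqqqp$qpp
  rot[4] = qqpqqqqqp$qppq
  rot[5] = qpqqqqqp$qppqq
  rot[6] = pqqqqqp$qppqqq
  rot[7] = qqqqqp$qppqqqp
  rot[8] = qqqqp$qppqqqpq
  rot[9] = qqqp$qppqqqpqq
  rot[10] = qqp$qppqqqpqqq
  rot[11] = qp$qppqqqpqqqq
  rot[12] = p$qppqqqpqqqqq
  rot[13] = $qppqqqpqqqqqp
Sorted (with $ < everything):
  sorted[0] = $qppqqqpqqqqqp
  sorted[1] = p$qppqqqpqqqqq
  sorted[2] = ppqqqpqqqqqp$q
  sorted[3] = pqqqpqqqqqp$qp
  sorted[4] = pqqqqqp$qppqqq
  sorted[5] = qp$qppqqqpqqqq
  sorted[6] = qppqqqpqqqqqp$
  sorted[7] = qpqqqqqp$qppqq
  sorted[8] = qqp$qppqqqpqqq
  sorted[9] = qqpqqqqqp$qppq
  sorted[10] = qqqp$qppqqqpqq
  sorted[11] = qqqpqqqqqp$qpp
  sorted[12] = qqqqp$qppqqqpq
  sorted[13] = qqqqqp$qppqqqp
sorted[5] = qp$qppqqqpqqqq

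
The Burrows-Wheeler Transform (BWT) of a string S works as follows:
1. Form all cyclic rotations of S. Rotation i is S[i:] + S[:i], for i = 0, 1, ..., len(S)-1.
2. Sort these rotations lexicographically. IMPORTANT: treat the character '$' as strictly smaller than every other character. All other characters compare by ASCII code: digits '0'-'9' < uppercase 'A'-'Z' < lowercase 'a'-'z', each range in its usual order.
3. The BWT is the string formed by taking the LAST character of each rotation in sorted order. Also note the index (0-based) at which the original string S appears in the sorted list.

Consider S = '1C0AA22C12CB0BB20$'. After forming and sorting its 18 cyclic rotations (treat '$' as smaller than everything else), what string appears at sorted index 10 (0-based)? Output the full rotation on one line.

Answer: A22C12CB0BB20$1C0A

Derivation:
All 18 rotations (rotation i = S[i:]+S[:i]):
  rot[0] = 1C0AA22C12CB0BB20$
  rot[1] = C0AA22C12CB0BB20$1
  rot[2] = 0AA22C12CB0BB20$1C
  rot[3] = AA22C12CB0BB20$1C0
  rot[4] = A22C12CB0BB20$1C0A
  rot[5] = 22C12CB0BB20$1C0AA
  rot[6] = 2C12CB0BB20$1C0AA2
  rot[7] = C12CB0BB20$1C0AA22
  rot[8] = 12CB0BB20$1C0AA22C
  rot[9] = 2CB0BB20$1C0AA22C1
  rot[10] = CB0BB20$1C0AA22C12
  rot[11] = B0BB20$1C0AA22C12C
  rot[12] = 0BB20$1C0AA22C12CB
  rot[13] = BB20$1C0AA22C12CB0
  rot[14] = B20$1C0AA22C12CB0B
  rot[15] = 20$1C0AA22C12CB0BB
  rot[16] = 0$1C0AA22C12CB0BB2
  rot[17] = $1C0AA22C12CB0BB20
Sorted (with $ < everything):
  sorted[0] = $1C0AA22C12CB0BB20
  sorted[1] = 0$1C0AA22C12CB0BB2
  sorted[2] = 0AA22C12CB0BB20$1C
  sorted[3] = 0BB20$1C0AA22C12CB
  sorted[4] = 12CB0BB20$1C0AA22C
  sorted[5] = 1C0AA22C12CB0BB20$
  sorted[6] = 20$1C0AA22C12CB0BB
  sorted[7] = 22C12CB0BB20$1C0AA
  sorted[8] = 2C12CB0BB20$1C0AA2
  sorted[9] = 2CB0BB20$1C0AA22C1
  sorted[10] = A22C12CB0BB20$1C0A
  sorted[11] = AA22C12CB0BB20$1C0
  sorted[12] = B0BB20$1C0AA22C12C
  sorted[13] = B20$1C0AA22C12CB0B
  sorted[14] = BB20$1C0AA22C12CB0
  sorted[15] = C0AA22C12CB0BB20$1
  sorted[16] = C12CB0BB20$1C0AA22
  sorted[17] = CB0BB20$1C0AA22C12
sorted[10] = A22C12CB0BB20$1C0A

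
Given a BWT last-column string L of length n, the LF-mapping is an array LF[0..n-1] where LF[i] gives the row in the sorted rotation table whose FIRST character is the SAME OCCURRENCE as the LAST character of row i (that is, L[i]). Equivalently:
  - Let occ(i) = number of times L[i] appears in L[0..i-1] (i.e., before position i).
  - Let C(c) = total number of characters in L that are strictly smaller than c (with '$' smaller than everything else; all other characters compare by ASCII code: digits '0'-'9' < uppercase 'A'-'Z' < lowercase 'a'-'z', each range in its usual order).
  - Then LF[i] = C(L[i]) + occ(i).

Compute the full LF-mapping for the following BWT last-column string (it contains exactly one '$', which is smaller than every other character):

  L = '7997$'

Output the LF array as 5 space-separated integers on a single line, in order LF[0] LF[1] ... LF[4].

Answer: 1 3 4 2 0

Derivation:
Char counts: '$':1, '7':2, '9':2
C (first-col start): C('$')=0, C('7')=1, C('9')=3
L[0]='7': occ=0, LF[0]=C('7')+0=1+0=1
L[1]='9': occ=0, LF[1]=C('9')+0=3+0=3
L[2]='9': occ=1, LF[2]=C('9')+1=3+1=4
L[3]='7': occ=1, LF[3]=C('7')+1=1+1=2
L[4]='$': occ=0, LF[4]=C('$')+0=0+0=0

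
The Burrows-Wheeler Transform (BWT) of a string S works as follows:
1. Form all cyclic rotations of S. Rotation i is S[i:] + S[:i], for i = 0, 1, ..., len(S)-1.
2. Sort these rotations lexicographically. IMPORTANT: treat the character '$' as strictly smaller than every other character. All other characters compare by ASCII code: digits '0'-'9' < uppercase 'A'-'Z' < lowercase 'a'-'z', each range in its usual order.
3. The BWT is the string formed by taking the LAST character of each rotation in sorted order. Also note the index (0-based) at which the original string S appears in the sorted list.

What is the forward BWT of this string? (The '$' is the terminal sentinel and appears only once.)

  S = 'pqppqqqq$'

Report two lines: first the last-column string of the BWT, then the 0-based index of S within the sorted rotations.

All 9 rotations (rotation i = S[i:]+S[:i]):
  rot[0] = pqppqqqq$
  rot[1] = qppqqqq$p
  rot[2] = ppqqqq$pq
  rot[3] = pqqqq$pqp
  rot[4] = qqqq$pqpp
  rot[5] = qqq$pqppq
  rot[6] = qq$pqppqq
  rot[7] = q$pqppqqq
  rot[8] = $pqppqqqq
Sorted (with $ < everything):
  sorted[0] = $pqppqqqq  (last char: 'q')
  sorted[1] = ppqqqq$pq  (last char: 'q')
  sorted[2] = pqppqqqq$  (last char: '$')
  sorted[3] = pqqqq$pqp  (last char: 'p')
  sorted[4] = q$pqppqqq  (last char: 'q')
  sorted[5] = qppqqqq$p  (last char: 'p')
  sorted[6] = qq$pqppqq  (last char: 'q')
  sorted[7] = qqq$pqppq  (last char: 'q')
  sorted[8] = qqqq$pqpp  (last char: 'p')
Last column: qq$pqpqqp
Original string S is at sorted index 2

Answer: qq$pqpqqp
2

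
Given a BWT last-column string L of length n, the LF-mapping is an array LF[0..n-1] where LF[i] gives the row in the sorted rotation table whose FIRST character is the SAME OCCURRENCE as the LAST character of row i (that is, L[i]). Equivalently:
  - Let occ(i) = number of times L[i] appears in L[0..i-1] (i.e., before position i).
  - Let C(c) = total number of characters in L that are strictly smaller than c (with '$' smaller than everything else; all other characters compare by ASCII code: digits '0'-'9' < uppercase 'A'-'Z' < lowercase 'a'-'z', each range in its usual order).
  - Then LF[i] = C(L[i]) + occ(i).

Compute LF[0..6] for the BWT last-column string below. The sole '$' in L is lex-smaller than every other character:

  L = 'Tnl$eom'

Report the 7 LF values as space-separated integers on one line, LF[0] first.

Answer: 1 5 3 0 2 6 4

Derivation:
Char counts: '$':1, 'T':1, 'e':1, 'l':1, 'm':1, 'n':1, 'o':1
C (first-col start): C('$')=0, C('T')=1, C('e')=2, C('l')=3, C('m')=4, C('n')=5, C('o')=6
L[0]='T': occ=0, LF[0]=C('T')+0=1+0=1
L[1]='n': occ=0, LF[1]=C('n')+0=5+0=5
L[2]='l': occ=0, LF[2]=C('l')+0=3+0=3
L[3]='$': occ=0, LF[3]=C('$')+0=0+0=0
L[4]='e': occ=0, LF[4]=C('e')+0=2+0=2
L[5]='o': occ=0, LF[5]=C('o')+0=6+0=6
L[6]='m': occ=0, LF[6]=C('m')+0=4+0=4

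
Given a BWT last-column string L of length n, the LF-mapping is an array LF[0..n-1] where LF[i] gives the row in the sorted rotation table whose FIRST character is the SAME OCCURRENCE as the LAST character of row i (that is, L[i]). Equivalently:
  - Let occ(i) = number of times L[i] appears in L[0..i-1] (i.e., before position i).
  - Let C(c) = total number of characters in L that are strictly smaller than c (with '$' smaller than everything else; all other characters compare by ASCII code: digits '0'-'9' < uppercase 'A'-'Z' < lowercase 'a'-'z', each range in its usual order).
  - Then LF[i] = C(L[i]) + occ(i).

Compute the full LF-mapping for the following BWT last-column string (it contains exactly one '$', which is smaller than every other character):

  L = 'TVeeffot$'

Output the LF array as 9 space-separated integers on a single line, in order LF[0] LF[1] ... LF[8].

Char counts: '$':1, 'T':1, 'V':1, 'e':2, 'f':2, 'o':1, 't':1
C (first-col start): C('$')=0, C('T')=1, C('V')=2, C('e')=3, C('f')=5, C('o')=7, C('t')=8
L[0]='T': occ=0, LF[0]=C('T')+0=1+0=1
L[1]='V': occ=0, LF[1]=C('V')+0=2+0=2
L[2]='e': occ=0, LF[2]=C('e')+0=3+0=3
L[3]='e': occ=1, LF[3]=C('e')+1=3+1=4
L[4]='f': occ=0, LF[4]=C('f')+0=5+0=5
L[5]='f': occ=1, LF[5]=C('f')+1=5+1=6
L[6]='o': occ=0, LF[6]=C('o')+0=7+0=7
L[7]='t': occ=0, LF[7]=C('t')+0=8+0=8
L[8]='$': occ=0, LF[8]=C('$')+0=0+0=0

Answer: 1 2 3 4 5 6 7 8 0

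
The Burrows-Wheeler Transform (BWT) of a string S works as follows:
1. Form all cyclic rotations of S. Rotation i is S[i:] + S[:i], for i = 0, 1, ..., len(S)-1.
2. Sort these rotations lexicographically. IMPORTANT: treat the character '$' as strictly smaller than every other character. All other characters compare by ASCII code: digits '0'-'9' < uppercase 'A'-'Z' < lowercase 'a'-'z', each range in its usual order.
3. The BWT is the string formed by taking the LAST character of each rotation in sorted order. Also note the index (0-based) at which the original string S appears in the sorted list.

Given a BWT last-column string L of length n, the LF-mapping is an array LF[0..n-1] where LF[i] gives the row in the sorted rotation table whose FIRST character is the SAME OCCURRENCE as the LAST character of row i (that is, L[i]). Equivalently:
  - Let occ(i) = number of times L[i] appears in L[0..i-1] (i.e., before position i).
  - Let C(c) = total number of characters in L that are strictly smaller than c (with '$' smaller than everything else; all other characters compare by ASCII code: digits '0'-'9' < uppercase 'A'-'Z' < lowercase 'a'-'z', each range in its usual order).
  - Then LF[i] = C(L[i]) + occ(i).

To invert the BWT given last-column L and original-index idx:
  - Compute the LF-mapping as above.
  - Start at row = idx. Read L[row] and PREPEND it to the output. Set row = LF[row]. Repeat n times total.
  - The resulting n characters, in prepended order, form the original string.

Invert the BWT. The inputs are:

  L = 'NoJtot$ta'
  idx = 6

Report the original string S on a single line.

LF mapping: 2 4 1 6 5 7 0 8 3
Walk LF starting at row 6, prepending L[row]:
  step 1: row=6, L[6]='$', prepend. Next row=LF[6]=0
  step 2: row=0, L[0]='N', prepend. Next row=LF[0]=2
  step 3: row=2, L[2]='J', prepend. Next row=LF[2]=1
  step 4: row=1, L[1]='o', prepend. Next row=LF[1]=4
  step 5: row=4, L[4]='o', prepend. Next row=LF[4]=5
  step 6: row=5, L[5]='t', prepend. Next row=LF[5]=7
  step 7: row=7, L[7]='t', prepend. Next row=LF[7]=8
  step 8: row=8, L[8]='a', prepend. Next row=LF[8]=3
  step 9: row=3, L[3]='t', prepend. Next row=LF[3]=6
Reversed output: tattooJN$

Answer: tattooJN$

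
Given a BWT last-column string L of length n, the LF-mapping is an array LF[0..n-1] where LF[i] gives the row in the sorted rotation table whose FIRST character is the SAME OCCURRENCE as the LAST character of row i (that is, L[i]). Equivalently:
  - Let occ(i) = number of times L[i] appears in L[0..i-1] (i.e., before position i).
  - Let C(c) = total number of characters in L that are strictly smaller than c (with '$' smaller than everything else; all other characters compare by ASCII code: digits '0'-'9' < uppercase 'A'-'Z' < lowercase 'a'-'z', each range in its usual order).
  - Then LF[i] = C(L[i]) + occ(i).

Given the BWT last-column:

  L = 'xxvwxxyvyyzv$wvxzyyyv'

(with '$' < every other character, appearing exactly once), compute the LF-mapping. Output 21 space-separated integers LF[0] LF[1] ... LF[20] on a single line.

Answer: 8 9 1 6 10 11 13 2 14 15 19 3 0 7 4 12 20 16 17 18 5

Derivation:
Char counts: '$':1, 'v':5, 'w':2, 'x':5, 'y':6, 'z':2
C (first-col start): C('$')=0, C('v')=1, C('w')=6, C('x')=8, C('y')=13, C('z')=19
L[0]='x': occ=0, LF[0]=C('x')+0=8+0=8
L[1]='x': occ=1, LF[1]=C('x')+1=8+1=9
L[2]='v': occ=0, LF[2]=C('v')+0=1+0=1
L[3]='w': occ=0, LF[3]=C('w')+0=6+0=6
L[4]='x': occ=2, LF[4]=C('x')+2=8+2=10
L[5]='x': occ=3, LF[5]=C('x')+3=8+3=11
L[6]='y': occ=0, LF[6]=C('y')+0=13+0=13
L[7]='v': occ=1, LF[7]=C('v')+1=1+1=2
L[8]='y': occ=1, LF[8]=C('y')+1=13+1=14
L[9]='y': occ=2, LF[9]=C('y')+2=13+2=15
L[10]='z': occ=0, LF[10]=C('z')+0=19+0=19
L[11]='v': occ=2, LF[11]=C('v')+2=1+2=3
L[12]='$': occ=0, LF[12]=C('$')+0=0+0=0
L[13]='w': occ=1, LF[13]=C('w')+1=6+1=7
L[14]='v': occ=3, LF[14]=C('v')+3=1+3=4
L[15]='x': occ=4, LF[15]=C('x')+4=8+4=12
L[16]='z': occ=1, LF[16]=C('z')+1=19+1=20
L[17]='y': occ=3, LF[17]=C('y')+3=13+3=16
L[18]='y': occ=4, LF[18]=C('y')+4=13+4=17
L[19]='y': occ=5, LF[19]=C('y')+5=13+5=18
L[20]='v': occ=4, LF[20]=C('v')+4=1+4=5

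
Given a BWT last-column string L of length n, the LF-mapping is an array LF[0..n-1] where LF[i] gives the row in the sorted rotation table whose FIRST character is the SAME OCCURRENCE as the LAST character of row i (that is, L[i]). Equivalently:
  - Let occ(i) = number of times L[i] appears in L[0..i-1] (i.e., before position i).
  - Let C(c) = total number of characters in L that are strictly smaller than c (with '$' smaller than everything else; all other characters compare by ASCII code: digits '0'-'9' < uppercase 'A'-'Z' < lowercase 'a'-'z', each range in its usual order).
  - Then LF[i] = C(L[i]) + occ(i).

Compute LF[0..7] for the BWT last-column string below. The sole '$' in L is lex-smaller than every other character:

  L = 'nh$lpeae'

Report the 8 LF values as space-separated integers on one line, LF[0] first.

Char counts: '$':1, 'a':1, 'e':2, 'h':1, 'l':1, 'n':1, 'p':1
C (first-col start): C('$')=0, C('a')=1, C('e')=2, C('h')=4, C('l')=5, C('n')=6, C('p')=7
L[0]='n': occ=0, LF[0]=C('n')+0=6+0=6
L[1]='h': occ=0, LF[1]=C('h')+0=4+0=4
L[2]='$': occ=0, LF[2]=C('$')+0=0+0=0
L[3]='l': occ=0, LF[3]=C('l')+0=5+0=5
L[4]='p': occ=0, LF[4]=C('p')+0=7+0=7
L[5]='e': occ=0, LF[5]=C('e')+0=2+0=2
L[6]='a': occ=0, LF[6]=C('a')+0=1+0=1
L[7]='e': occ=1, LF[7]=C('e')+1=2+1=3

Answer: 6 4 0 5 7 2 1 3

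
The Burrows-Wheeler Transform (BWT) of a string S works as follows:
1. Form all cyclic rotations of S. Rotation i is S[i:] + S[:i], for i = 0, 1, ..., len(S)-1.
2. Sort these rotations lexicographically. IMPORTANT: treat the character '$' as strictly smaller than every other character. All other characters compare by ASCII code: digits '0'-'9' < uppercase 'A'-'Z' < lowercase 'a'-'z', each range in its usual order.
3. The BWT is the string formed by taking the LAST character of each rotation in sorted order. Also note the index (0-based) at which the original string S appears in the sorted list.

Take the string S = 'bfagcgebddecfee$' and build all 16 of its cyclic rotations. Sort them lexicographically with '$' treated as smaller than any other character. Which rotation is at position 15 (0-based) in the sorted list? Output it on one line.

Answer: gebddecfee$bfagc

Derivation:
All 16 rotations (rotation i = S[i:]+S[:i]):
  rot[0] = bfagcgebddecfee$
  rot[1] = fagcgebddecfee$b
  rot[2] = agcgebddecfee$bf
  rot[3] = gcgebddecfee$bfa
  rot[4] = cgebddecfee$bfag
  rot[5] = gebddecfee$bfagc
  rot[6] = ebddecfee$bfagcg
  rot[7] = bddecfee$bfagcge
  rot[8] = ddecfee$bfagcgeb
  rot[9] = decfee$bfagcgebd
  rot[10] = ecfee$bfagcgebdd
  rot[11] = cfee$bfagcgebdde
  rot[12] = fee$bfagcgebddec
  rot[13] = ee$bfagcgebddecf
  rot[14] = e$bfagcgebddecfe
  rot[15] = $bfagcgebddecfee
Sorted (with $ < everything):
  sorted[0] = $bfagcgebddecfee
  sorted[1] = agcgebddecfee$bf
  sorted[2] = bddecfee$bfagcge
  sorted[3] = bfagcgebddecfee$
  sorted[4] = cfee$bfagcgebdde
  sorted[5] = cgebddecfee$bfag
  sorted[6] = ddecfee$bfagcgeb
  sorted[7] = decfee$bfagcgebd
  sorted[8] = e$bfagcgebddecfe
  sorted[9] = ebddecfee$bfagcg
  sorted[10] = ecfee$bfagcgebdd
  sorted[11] = ee$bfagcgebddecf
  sorted[12] = fagcgebddecfee$b
  sorted[13] = fee$bfagcgebddec
  sorted[14] = gcgebddecfee$bfa
  sorted[15] = gebddecfee$bfagc
sorted[15] = gebddecfee$bfagc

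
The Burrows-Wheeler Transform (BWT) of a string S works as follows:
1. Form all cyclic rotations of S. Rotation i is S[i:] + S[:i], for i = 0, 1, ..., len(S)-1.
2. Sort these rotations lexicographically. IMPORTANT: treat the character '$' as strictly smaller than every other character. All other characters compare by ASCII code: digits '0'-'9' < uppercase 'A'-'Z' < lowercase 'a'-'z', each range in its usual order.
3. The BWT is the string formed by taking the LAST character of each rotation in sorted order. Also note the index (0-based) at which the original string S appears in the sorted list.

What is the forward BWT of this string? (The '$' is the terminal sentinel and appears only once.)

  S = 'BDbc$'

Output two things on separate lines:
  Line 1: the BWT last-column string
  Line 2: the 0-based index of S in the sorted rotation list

Answer: c$BDb
1

Derivation:
All 5 rotations (rotation i = S[i:]+S[:i]):
  rot[0] = BDbc$
  rot[1] = Dbc$B
  rot[2] = bc$BD
  rot[3] = c$BDb
  rot[4] = $BDbc
Sorted (with $ < everything):
  sorted[0] = $BDbc  (last char: 'c')
  sorted[1] = BDbc$  (last char: '$')
  sorted[2] = Dbc$B  (last char: 'B')
  sorted[3] = bc$BD  (last char: 'D')
  sorted[4] = c$BDb  (last char: 'b')
Last column: c$BDb
Original string S is at sorted index 1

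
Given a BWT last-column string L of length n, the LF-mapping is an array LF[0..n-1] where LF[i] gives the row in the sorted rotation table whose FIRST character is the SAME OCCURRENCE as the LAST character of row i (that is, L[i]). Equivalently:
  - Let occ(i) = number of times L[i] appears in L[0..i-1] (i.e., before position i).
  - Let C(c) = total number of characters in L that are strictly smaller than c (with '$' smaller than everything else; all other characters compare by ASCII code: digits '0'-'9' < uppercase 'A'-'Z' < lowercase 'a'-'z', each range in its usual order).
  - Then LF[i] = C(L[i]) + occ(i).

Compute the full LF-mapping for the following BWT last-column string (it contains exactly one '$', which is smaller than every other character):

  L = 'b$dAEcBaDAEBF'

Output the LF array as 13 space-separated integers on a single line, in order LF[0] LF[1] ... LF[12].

Char counts: '$':1, 'A':2, 'B':2, 'D':1, 'E':2, 'F':1, 'a':1, 'b':1, 'c':1, 'd':1
C (first-col start): C('$')=0, C('A')=1, C('B')=3, C('D')=5, C('E')=6, C('F')=8, C('a')=9, C('b')=10, C('c')=11, C('d')=12
L[0]='b': occ=0, LF[0]=C('b')+0=10+0=10
L[1]='$': occ=0, LF[1]=C('$')+0=0+0=0
L[2]='d': occ=0, LF[2]=C('d')+0=12+0=12
L[3]='A': occ=0, LF[3]=C('A')+0=1+0=1
L[4]='E': occ=0, LF[4]=C('E')+0=6+0=6
L[5]='c': occ=0, LF[5]=C('c')+0=11+0=11
L[6]='B': occ=0, LF[6]=C('B')+0=3+0=3
L[7]='a': occ=0, LF[7]=C('a')+0=9+0=9
L[8]='D': occ=0, LF[8]=C('D')+0=5+0=5
L[9]='A': occ=1, LF[9]=C('A')+1=1+1=2
L[10]='E': occ=1, LF[10]=C('E')+1=6+1=7
L[11]='B': occ=1, LF[11]=C('B')+1=3+1=4
L[12]='F': occ=0, LF[12]=C('F')+0=8+0=8

Answer: 10 0 12 1 6 11 3 9 5 2 7 4 8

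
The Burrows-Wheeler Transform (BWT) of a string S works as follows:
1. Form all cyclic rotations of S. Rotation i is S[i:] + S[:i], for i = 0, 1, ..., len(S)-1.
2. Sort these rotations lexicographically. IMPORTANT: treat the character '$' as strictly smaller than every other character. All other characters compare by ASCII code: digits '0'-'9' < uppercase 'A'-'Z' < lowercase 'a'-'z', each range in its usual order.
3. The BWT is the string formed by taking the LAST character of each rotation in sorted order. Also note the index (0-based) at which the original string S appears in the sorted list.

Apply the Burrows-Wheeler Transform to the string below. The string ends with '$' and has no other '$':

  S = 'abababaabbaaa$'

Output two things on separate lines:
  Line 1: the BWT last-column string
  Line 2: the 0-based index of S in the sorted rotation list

Answer: aaabbbb$abaaaa
7

Derivation:
All 14 rotations (rotation i = S[i:]+S[:i]):
  rot[0] = abababaabbaaa$
  rot[1] = bababaabbaaa$a
  rot[2] = ababaabbaaa$ab
  rot[3] = babaabbaaa$aba
  rot[4] = abaabbaaa$abab
  rot[5] = baabbaaa$ababa
  rot[6] = aabbaaa$ababab
  rot[7] = abbaaa$abababa
  rot[8] = bbaaa$abababaa
  rot[9] = baaa$abababaab
  rot[10] = aaa$abababaabb
  rot[11] = aa$abababaabba
  rot[12] = a$abababaabbaa
  rot[13] = $abababaabbaaa
Sorted (with $ < everything):
  sorted[0] = $abababaabbaaa  (last char: 'a')
  sorted[1] = a$abababaabbaa  (last char: 'a')
  sorted[2] = aa$abababaabba  (last char: 'a')
  sorted[3] = aaa$abababaabb  (last char: 'b')
  sorted[4] = aabbaaa$ababab  (last char: 'b')
  sorted[5] = abaabbaaa$abab  (last char: 'b')
  sorted[6] = ababaabbaaa$ab  (last char: 'b')
  sorted[7] = abababaabbaaa$  (last char: '$')
  sorted[8] = abbaaa$abababa  (last char: 'a')
  sorted[9] = baaa$abababaab  (last char: 'b')
  sorted[10] = baabbaaa$ababa  (last char: 'a')
  sorted[11] = babaabbaaa$aba  (last char: 'a')
  sorted[12] = bababaabbaaa$a  (last char: 'a')
  sorted[13] = bbaaa$abababaa  (last char: 'a')
Last column: aaabbbb$abaaaa
Original string S is at sorted index 7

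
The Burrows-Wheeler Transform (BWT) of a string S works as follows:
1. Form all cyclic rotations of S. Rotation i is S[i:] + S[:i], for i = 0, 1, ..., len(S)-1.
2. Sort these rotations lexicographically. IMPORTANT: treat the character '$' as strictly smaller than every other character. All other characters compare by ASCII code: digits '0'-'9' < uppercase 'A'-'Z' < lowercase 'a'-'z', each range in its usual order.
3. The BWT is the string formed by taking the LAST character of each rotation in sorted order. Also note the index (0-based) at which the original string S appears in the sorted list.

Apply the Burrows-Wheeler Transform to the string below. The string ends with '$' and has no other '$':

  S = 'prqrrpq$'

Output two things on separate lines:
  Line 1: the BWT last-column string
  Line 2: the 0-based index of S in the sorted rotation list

Answer: qr$prrpq
2

Derivation:
All 8 rotations (rotation i = S[i:]+S[:i]):
  rot[0] = prqrrpq$
  rot[1] = rqrrpq$p
  rot[2] = qrrpq$pr
  rot[3] = rrpq$prq
  rot[4] = rpq$prqr
  rot[5] = pq$prqrr
  rot[6] = q$prqrrp
  rot[7] = $prqrrpq
Sorted (with $ < everything):
  sorted[0] = $prqrrpq  (last char: 'q')
  sorted[1] = pq$prqrr  (last char: 'r')
  sorted[2] = prqrrpq$  (last char: '$')
  sorted[3] = q$prqrrp  (last char: 'p')
  sorted[4] = qrrpq$pr  (last char: 'r')
  sorted[5] = rpq$prqr  (last char: 'r')
  sorted[6] = rqrrpq$p  (last char: 'p')
  sorted[7] = rrpq$prq  (last char: 'q')
Last column: qr$prrpq
Original string S is at sorted index 2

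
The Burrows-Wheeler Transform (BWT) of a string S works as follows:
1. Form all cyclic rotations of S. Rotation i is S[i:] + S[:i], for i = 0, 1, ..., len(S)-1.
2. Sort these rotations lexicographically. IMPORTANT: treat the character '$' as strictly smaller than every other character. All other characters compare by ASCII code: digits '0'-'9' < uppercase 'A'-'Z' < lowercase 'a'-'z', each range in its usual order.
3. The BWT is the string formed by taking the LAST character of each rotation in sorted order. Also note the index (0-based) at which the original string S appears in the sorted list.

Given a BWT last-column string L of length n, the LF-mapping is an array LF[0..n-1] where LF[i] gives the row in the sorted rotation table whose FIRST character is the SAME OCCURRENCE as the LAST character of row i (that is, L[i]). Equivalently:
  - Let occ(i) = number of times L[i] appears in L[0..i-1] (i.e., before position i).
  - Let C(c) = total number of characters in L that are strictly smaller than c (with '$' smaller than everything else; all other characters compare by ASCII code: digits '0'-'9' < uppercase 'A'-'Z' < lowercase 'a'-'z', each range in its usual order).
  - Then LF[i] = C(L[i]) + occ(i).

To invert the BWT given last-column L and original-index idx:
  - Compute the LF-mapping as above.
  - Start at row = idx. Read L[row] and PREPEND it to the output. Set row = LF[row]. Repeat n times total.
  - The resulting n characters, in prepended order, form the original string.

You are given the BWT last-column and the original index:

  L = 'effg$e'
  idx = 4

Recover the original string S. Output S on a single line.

LF mapping: 1 3 4 5 0 2
Walk LF starting at row 4, prepending L[row]:
  step 1: row=4, L[4]='$', prepend. Next row=LF[4]=0
  step 2: row=0, L[0]='e', prepend. Next row=LF[0]=1
  step 3: row=1, L[1]='f', prepend. Next row=LF[1]=3
  step 4: row=3, L[3]='g', prepend. Next row=LF[3]=5
  step 5: row=5, L[5]='e', prepend. Next row=LF[5]=2
  step 6: row=2, L[2]='f', prepend. Next row=LF[2]=4
Reversed output: fegfe$

Answer: fegfe$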